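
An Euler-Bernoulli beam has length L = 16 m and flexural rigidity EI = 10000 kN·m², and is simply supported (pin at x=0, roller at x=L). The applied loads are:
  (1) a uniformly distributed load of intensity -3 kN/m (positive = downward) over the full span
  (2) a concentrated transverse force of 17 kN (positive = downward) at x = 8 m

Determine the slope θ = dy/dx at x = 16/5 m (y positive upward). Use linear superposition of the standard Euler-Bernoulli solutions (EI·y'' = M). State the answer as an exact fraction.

θ(16/5) = 1383/78125 rad

Load 1 — uniform load w=-3 kN/m over full span:
  θ_1 = -w(L³-6Lx²+4x³)/(24EI) = -(-3)·(16³-6·16·(16/5)²+4·(16/5)³)/(24·10000) = 3168/78125 rad
Load 2 — point force P=17 kN at a=8 m (b=L-a=8):
  θ_2 = -Pb(L²-b²-3x²)/(6LEI)  [x≤a] = -17·8·(16²-8²-3·(16/5)²)/(6·16·10000) = -357/15625 rad
Superposition: θ = Σ θ_i = 1383/78125 rad ≈ 0.017702 rad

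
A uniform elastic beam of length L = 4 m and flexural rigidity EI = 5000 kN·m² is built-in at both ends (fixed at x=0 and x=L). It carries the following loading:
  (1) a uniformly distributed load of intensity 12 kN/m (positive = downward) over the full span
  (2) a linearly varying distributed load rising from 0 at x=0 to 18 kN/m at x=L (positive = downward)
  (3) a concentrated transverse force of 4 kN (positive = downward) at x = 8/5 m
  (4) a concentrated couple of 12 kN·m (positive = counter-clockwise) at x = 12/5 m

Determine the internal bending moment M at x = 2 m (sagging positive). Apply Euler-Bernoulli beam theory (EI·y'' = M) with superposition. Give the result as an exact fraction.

Load 1 — uniform load w=12 kN/m over full span:
  M_1 = wLx/2 - wL²/12 - wx²/2 = 12·4·2/2 - 12·4²/12 - 12·2²/2 = 8 kN·m
Load 2 — triangular load w₀=18 kN/m (0→w₀ over full span):
  M_2 = 3w₀Lx/20 - w₀L²/30 - w₀x³/(6L) = 3·18·4·2/20 - 18·4²/30 - 18·2³/(6·4) = 6 kN·m
Load 3 — point force P=4 kN at a=8/5 m (b=L-a=12/5):
  M_3 = Pa²(a+3b)(L-x)/L³ - Pa²b/L²  [x>a] = 4·(8/5)²·((8/5)+3·(12/5))·(4-2)/4³ - 4·(8/5)²·(12/5)/4² = 32/25 kN·m
Load 4 — applied couple M₀=12 kN·m at a=12/5 m (b=L-a=8/5):
  M_4 = R_Ax - M_A  [x≤a] with R_A=108/25, M_A=96/25 = (108/25)·2 - (96/25) = 24/5 kN·m
Superposition: M = Σ M_i = 502/25 kN·m ≈ 20.080000 kN·m

M(2) = 502/25 kN·m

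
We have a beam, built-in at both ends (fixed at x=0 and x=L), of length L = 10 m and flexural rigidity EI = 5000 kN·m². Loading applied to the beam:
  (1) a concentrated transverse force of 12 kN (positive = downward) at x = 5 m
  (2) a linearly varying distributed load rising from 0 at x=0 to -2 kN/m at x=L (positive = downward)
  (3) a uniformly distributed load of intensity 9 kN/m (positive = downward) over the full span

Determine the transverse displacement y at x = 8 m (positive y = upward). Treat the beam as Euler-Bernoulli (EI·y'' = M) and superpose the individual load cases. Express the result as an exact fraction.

Load 1 — point force P=12 kN at a=5 m (b=L-a=5):
  y_1 = -Pa²(L-x)²(3bL-(3b+a)(L-x))/(6L³EI)  [x>a] = -12·5²·(10-8)²·(3·5·10-(3·5+5)·(10-8))/(6·10³·5000) = -11/2500 m
Load 2 — triangular load w₀=-2 kN/m (0→w₀ over full span):
  y_2 = -w₀x²(L-x)²(x+2L)/(120LEI) = -(-2)·8²·(10-8)²·(8+2·10)/(120·10·5000) = 112/46875 m
Load 3 — uniform load w=9 kN/m over full span:
  y_3 = -wx²(L-x)²/(24EI) = -9·8²·(10-8)²/(24·5000) = -12/625 m
Superposition: y = Σ y_i = -3977/187500 m ≈ -0.021211 m

y(8) = -3977/187500 m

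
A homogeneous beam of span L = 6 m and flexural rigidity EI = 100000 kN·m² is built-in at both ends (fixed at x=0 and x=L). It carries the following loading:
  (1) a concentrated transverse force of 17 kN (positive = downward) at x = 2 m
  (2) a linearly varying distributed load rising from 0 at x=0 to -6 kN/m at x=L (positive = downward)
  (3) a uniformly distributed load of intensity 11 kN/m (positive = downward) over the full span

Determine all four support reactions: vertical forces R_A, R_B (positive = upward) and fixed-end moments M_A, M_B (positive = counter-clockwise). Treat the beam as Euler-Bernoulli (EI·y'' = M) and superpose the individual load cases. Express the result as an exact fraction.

R_A = 5426/135 kN, M_A = 1841/45 kN·m, R_B = 3349/135 kN, M_B = -1339/45 kN·m

Load 1 — point force P=17 kN at a=2 m (b=L-a=4):
  R_A = Pb²(3a+b)/L³ = 17·4²·(3·2+4)/6³ = 340/27 kN
  M_A = Pab²/L² = 17·2·4²/6² = 136/9 kN·m
  R_B = Pa²(a+3b)/L³ = 17·2²·(2+3·4)/6³ = 119/27 kN
  M_B = -Pa²b/L² = -17·2²·4/6² = -68/9 kN·m
Load 2 — triangular load w₀=-6 kN/m (0→w₀ over full span):
  R_A = 3w₀L/20 = 3·(-6)·6/20 = -27/5 kN
  M_A = w₀L²/30 = (-6)·6²/30 = -36/5 kN·m
  R_B = 7w₀L/20 = 7·(-6)·6/20 = -63/5 kN
  M_B = -w₀L²/20 = -(-6)·6²/20 = 54/5 kN·m
Load 3 — uniform load w=11 kN/m over full span:
  R_A = wL/2 = 11·6/2 = 33 kN
  M_A = wL²/12 = 11·6²/12 = 33 kN·m
  R_B = wL/2 = 11·6/2 = 33 kN
  M_B = -wL²/12 = -11·6²/12 = -33 kN·m
Superposition: R_A = 5426/135 kN, M_A = 1841/45 kN·m, R_B = 3349/135 kN, M_B = -1339/45 kN·m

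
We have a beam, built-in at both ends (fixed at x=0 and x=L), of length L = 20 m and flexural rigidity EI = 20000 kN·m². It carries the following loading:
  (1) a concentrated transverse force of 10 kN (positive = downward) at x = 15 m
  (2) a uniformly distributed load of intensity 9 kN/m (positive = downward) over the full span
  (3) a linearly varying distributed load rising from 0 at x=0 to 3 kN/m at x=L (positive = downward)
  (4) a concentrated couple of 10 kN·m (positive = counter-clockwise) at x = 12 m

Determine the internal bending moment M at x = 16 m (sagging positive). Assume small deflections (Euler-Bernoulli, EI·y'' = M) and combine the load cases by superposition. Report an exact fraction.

M(16) = -1291/200 kN·m

Load 1 — point force P=10 kN at a=15 m (b=L-a=5):
  M_1 = Pa²(a+3b)(L-x)/L³ - Pa²b/L²  [x>a] = 10·15²·(15+3·5)·(20-16)/20³ - 10·15²·5/20² = 45/8 kN·m
Load 2 — uniform load w=9 kN/m over full span:
  M_2 = wLx/2 - wL²/12 - wx²/2 = 9·20·16/2 - 9·20²/12 - 9·16²/2 = -12 kN·m
Load 3 — triangular load w₀=3 kN/m (0→w₀ over full span):
  M_3 = 3w₀Lx/20 - w₀L²/30 - w₀x³/(6L) = 3·3·20·16/20 - 3·20²/30 - 3·16³/(6·20) = 8/5 kN·m
Load 4 — applied couple M₀=10 kN·m at a=12 m (b=L-a=8):
  M_4 = R_Ax - M_A - M₀  [x>a] with R_A=18/25, M_A=16/5 = (18/25)·16 - (16/5) - 10 = -42/25 kN·m
Superposition: M = Σ M_i = -1291/200 kN·m ≈ -6.455000 kN·m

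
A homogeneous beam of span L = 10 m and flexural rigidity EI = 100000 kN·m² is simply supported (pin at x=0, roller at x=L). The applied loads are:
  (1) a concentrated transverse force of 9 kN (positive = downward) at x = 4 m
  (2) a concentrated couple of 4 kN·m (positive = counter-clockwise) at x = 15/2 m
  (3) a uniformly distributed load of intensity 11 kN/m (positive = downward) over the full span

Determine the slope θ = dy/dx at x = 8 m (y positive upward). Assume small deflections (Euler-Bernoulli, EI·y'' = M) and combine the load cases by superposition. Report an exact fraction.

θ(8) = 4939/1200000 rad

Load 1 — point force P=9 kN at a=4 m (b=L-a=6):
  θ_1 = -Pa(2L²-6Lx+3x²+a²)/(6LEI)  [x>a] = -9·4·(2·10²-6·10·8+3·8²+4²)/(6·10·100000) = 27/62500 rad
Load 2 — applied couple M₀=4 kN·m at a=15/2 m (b=L-a=5/2):
  θ_2 = (M₀x²/(2L)-M₀(x-a)+C₁)/EI  [x>a] with C₁=M₀(3b²-L²)/(6L)=-65/12 = (4·8²/(2·10)-4·(8-(15/2))+(-65/12))/100000 = 323/6000000 rad
Load 3 — uniform load w=11 kN/m over full span:
  θ_3 = -w(L³-6Lx²+4x³)/(24EI) = -11·(10³-6·10·8²+4·8³)/(24·100000) = 363/100000 rad
Superposition: θ = Σ θ_i = 4939/1200000 rad ≈ 0.004116 rad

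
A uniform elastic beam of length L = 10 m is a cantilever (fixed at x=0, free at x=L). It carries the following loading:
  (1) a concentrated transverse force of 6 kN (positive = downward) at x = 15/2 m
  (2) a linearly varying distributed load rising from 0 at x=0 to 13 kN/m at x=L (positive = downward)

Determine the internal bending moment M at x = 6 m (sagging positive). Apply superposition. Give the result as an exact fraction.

Load 1 — point force P=6 kN at a=15/2 m (b=L-a=5/2):
  M_1 = -P(a-x)  [x≤a] = -6·((15/2)-6) = -9 kN·m
Load 2 — triangular load w₀=13 kN/m (0→w₀ over full span):
  M_2 = w₀Lx/2 - w₀L²/3 - w₀x³/(6L) = 13·10·6/2 - 13·10²/3 - 13·6³/(6·10) = -1352/15 kN·m
Superposition: M = Σ M_i = -1487/15 kN·m ≈ -99.133333 kN·m

M(6) = -1487/15 kN·m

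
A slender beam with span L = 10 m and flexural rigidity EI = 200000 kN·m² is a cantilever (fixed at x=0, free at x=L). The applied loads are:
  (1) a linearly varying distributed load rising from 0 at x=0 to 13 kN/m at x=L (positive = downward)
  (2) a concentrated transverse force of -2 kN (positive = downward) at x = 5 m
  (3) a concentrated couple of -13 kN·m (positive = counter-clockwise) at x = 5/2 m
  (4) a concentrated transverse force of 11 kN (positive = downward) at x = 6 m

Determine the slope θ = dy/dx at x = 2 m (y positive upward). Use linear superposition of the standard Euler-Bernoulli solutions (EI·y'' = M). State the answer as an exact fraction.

Load 1 — triangular load w₀=13 kN/m (0→w₀ over full span):
  θ_1 = (w₀Lx²/4-w₀L²x/3-w₀x⁴/(24L))/EI = (13·10·2²/4-13·10²·2/3-13·2⁴/(24·10))/200000 = -11063/3000000 rad
Load 2 — point force P=-2 kN at a=5 m (b=L-a=5):
  θ_2 = -Px(2a-x)/(2EI)  [x≤a] = -(-2)·2·(2·5-2)/(2·200000) = 1/12500 rad
Load 3 — applied couple M₀=-13 kN·m at a=5/2 m (b=L-a=15/2):
  θ_3 = M₀x/EI  [x≤a] = (-13)·2/200000 = -13/100000 rad
Load 4 — point force P=11 kN at a=6 m (b=L-a=4):
  θ_4 = -Px(2a-x)/(2EI)  [x≤a] = -11·2·(2·6-2)/(2·200000) = -11/20000 rad
Superposition: θ = Σ θ_i = -12863/3000000 rad ≈ -0.004288 rad

θ(2) = -12863/3000000 rad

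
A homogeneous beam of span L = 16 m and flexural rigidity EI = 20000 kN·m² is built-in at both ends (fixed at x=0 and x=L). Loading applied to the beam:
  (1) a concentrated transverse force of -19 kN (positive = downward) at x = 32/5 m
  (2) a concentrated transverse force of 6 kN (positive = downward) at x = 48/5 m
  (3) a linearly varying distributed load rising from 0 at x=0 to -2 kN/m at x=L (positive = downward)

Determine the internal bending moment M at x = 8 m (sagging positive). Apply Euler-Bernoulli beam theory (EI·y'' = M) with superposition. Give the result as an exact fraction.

Load 1 — point force P=-19 kN at a=32/5 m (b=L-a=48/5):
  M_1 = Pa²(a+3b)(L-x)/L³ - Pa²b/L²  [x>a] = (-19)·(32/5)²·((32/5)+3·(48/5))·(16-8)/16³ - (-19)·(32/5)²·(48/5)/16² = -608/25 kN·m
Load 2 — point force P=6 kN at a=48/5 m (b=L-a=32/5):
  M_2 = Pb²(3a+b)x/L³ - Pab²/L²  [x≤a] = 6·(32/5)²·(3·(48/5)+(32/5))·8/16³ - 6·(48/5)·(32/5)²/16² = 192/25 kN·m
Load 3 — triangular load w₀=-2 kN/m (0→w₀ over full span):
  M_3 = 3w₀Lx/20 - w₀L²/30 - w₀x³/(6L) = 3·(-2)·16·8/20 - (-2)·16²/30 - (-2)·8³/(6·16) = -32/3 kN·m
Superposition: M = Σ M_i = -2048/75 kN·m ≈ -27.306667 kN·m

M(8) = -2048/75 kN·m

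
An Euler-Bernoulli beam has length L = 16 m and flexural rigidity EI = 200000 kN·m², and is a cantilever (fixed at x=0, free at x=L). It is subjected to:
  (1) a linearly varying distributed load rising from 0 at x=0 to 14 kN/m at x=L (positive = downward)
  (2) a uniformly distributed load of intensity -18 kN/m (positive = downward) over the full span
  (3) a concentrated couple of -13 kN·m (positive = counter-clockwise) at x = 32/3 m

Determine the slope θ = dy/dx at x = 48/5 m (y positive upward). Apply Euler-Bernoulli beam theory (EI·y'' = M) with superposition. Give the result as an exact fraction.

θ(48/5) = 185909/7812500 rad

Load 1 — triangular load w₀=14 kN/m (0→w₀ over full span):
  θ_1 = (w₀Lx²/4-w₀L²x/3-w₀x⁴/(24L))/EI = (14·16·(48/5)²/4-14·16²·(48/5)/3-14·(48/5)⁴/(24·16))/200000 = -64624/1953125 rad
Load 2 — uniform load w=-18 kN/m over full span:
  θ_2 = -wx(x²-3Lx+3L²)/(6EI) = -(-18)·(48/5)·((48/5)²-3·16·(48/5)+3·16²)/(6·200000) = 22464/390625 rad
Load 3 — applied couple M₀=-13 kN·m at a=32/3 m (b=L-a=16/3):
  θ_3 = M₀x/EI  [x≤a] = (-13)·(48/5)/200000 = -39/62500 rad
Superposition: θ = Σ θ_i = 185909/7812500 rad ≈ 0.023796 rad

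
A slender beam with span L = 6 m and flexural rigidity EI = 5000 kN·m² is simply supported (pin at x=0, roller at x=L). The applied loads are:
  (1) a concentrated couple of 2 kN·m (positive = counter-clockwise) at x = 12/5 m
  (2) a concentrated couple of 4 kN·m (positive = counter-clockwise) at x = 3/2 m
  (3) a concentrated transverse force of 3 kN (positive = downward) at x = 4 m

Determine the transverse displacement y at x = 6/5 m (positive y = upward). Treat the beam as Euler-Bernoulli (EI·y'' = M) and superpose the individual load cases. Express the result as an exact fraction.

y(6/5) = -583/1250000 m

Load 1 — applied couple M₀=2 kN·m at a=12/5 m (b=L-a=18/5):
  y_1 = (M₀x³/(6L)+C₁x)/EI  [x≤a] with C₁=M₀(3b²-L²)/(6L)=4/25 = (2·(6/5)³/(6·6)+(4/25)·(6/5))/5000 = 9/156250 m
Load 2 — applied couple M₀=4 kN·m at a=3/2 m (b=L-a=9/2):
  y_2 = (M₀x³/(6L)+C₁x)/EI  [x≤a] with C₁=M₀(3b²-L²)/(6L)=11/4 = (4·(6/5)³/(6·6)+(11/4)·(6/5))/5000 = 873/1250000 m
Load 3 — point force P=3 kN at a=4 m (b=L-a=2):
  y_3 = -Pbx(L²-b²-x²)/(6LEI)  [x≤a] = -3·2·(6/5)·(6²-2²-(6/5)²)/(6·6·5000) = -191/156250 m
Superposition: y = Σ y_i = -583/1250000 m ≈ -0.000466 m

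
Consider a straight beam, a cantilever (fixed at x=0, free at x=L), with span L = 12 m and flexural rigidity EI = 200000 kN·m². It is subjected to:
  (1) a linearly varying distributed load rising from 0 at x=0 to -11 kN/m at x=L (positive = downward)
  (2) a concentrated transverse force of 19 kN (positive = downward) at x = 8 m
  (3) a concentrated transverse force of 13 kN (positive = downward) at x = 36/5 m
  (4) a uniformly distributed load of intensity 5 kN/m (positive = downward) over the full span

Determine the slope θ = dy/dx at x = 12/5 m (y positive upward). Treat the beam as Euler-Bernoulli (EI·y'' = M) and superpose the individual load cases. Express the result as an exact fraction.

Load 1 — triangular load w₀=-11 kN/m (0→w₀ over full span):
  θ_1 = (w₀Lx²/4-w₀L²x/3-w₀x⁴/(24L))/EI = ((-11)·12·(12/5)²/4-(-11)·12²·(12/5)/3-(-11)·(12/5)⁴/(24·12))/200000 = 84249/15625000 rad
Load 2 — point force P=19 kN at a=8 m (b=L-a=4):
  θ_2 = -Px(2a-x)/(2EI)  [x≤a] = -19·(12/5)·(2·8-(12/5))/(2·200000) = -969/625000 rad
Load 3 — point force P=13 kN at a=36/5 m (b=L-a=24/5):
  θ_3 = -Px(2a-x)/(2EI)  [x≤a] = -13·(12/5)·(2·(36/5)-(12/5))/(2·200000) = -117/125000 rad
Load 4 — uniform load w=5 kN/m over full span:
  θ_4 = -wx(x²-3Lx+3L²)/(6EI) = -5·(12/5)·((12/5)²-3·12·(12/5)+3·12²)/(6·200000) = -549/156250 rad
Superposition: θ = Σ θ_i = -9501/15625000 rad ≈ -0.000608 rad

θ(12/5) = -9501/15625000 rad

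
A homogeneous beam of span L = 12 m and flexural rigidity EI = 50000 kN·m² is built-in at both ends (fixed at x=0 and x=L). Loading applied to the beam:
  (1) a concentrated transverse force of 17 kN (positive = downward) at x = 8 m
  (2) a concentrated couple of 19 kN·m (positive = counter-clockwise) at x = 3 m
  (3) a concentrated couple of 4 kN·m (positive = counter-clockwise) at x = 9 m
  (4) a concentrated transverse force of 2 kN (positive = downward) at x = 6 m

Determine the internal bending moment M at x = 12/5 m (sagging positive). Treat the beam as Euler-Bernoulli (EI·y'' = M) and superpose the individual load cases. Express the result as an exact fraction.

Load 1 — point force P=17 kN at a=8 m (b=L-a=4):
  M_1 = Pb²(3a+b)x/L³ - Pab²/L²  [x≤a] = 17·4²·(3·8+4)·(12/5)/12³ - 17·8·4²/12² = -68/15 kN·m
Load 2 — applied couple M₀=19 kN·m at a=3 m (b=L-a=9):
  M_2 = R_Ax - M_A  [x≤a] with R_A=57/32, M_A=-57/16 = (57/32)·(12/5) - (-57/16) = 627/80 kN·m
Load 3 — applied couple M₀=4 kN·m at a=9 m (b=L-a=3):
  M_3 = R_Ax - M_A  [x≤a] with R_A=3/8, M_A=5/4 = (3/8)·(12/5) - (5/4) = -7/20 kN·m
Load 4 — point force P=2 kN at a=6 m (b=L-a=6):
  M_4 = Pb²(3a+b)x/L³ - Pab²/L²  [x≤a] = 2·6²·(3·6+6)·(12/5)/12³ - 2·6·6²/12² = -3/5 kN·m
Superposition: M = Σ M_i = 113/48 kN·m ≈ 2.354167 kN·m

M(12/5) = 113/48 kN·m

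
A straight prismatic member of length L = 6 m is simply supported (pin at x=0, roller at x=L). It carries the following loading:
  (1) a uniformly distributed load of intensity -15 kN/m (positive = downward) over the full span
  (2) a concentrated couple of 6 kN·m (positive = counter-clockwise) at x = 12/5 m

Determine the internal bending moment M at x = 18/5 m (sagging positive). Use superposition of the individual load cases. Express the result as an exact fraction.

M(18/5) = -336/5 kN·m

Load 1 — uniform load w=-15 kN/m over full span:
  M_1 = wx(L-x)/2 = (-15)·(18/5)·(6-(18/5))/2 = -324/5 kN·m
Load 2 — applied couple M₀=6 kN·m at a=12/5 m (b=L-a=18/5):
  M_2 = M₀x/L - M₀  [x>a] = 6·(18/5)/6 - 6 = -12/5 kN·m
Superposition: M = Σ M_i = -336/5 kN·m ≈ -67.200000 kN·m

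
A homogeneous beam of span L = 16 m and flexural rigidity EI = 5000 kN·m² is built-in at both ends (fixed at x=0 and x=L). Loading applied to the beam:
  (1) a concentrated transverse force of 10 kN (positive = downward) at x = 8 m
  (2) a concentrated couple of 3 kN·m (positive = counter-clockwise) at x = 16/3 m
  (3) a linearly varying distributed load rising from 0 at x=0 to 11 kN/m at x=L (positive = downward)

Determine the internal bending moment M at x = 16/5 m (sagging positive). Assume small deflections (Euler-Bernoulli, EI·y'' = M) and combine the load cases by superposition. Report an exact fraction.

M(16/5) = -6128/375 kN·m

Load 1 — point force P=10 kN at a=8 m (b=L-a=8):
  M_1 = Pb²(3a+b)x/L³ - Pab²/L²  [x≤a] = 10·8²·(3·8+8)·(16/5)/16³ - 10·8·8²/16² = -4 kN·m
Load 2 — applied couple M₀=3 kN·m at a=16/3 m (b=L-a=32/3):
  M_2 = R_Ax - M_A  [x≤a] with R_A=1/4, M_A=0 = (1/4)·(16/5) - 0 = 4/5 kN·m
Load 3 — triangular load w₀=11 kN/m (0→w₀ over full span):
  M_3 = 3w₀Lx/20 - w₀L²/30 - w₀x³/(6L) = 3·11·16·(16/5)/20 - 11·16²/30 - 11·(16/5)³/(6·16) = -4928/375 kN·m
Superposition: M = Σ M_i = -6128/375 kN·m ≈ -16.341333 kN·m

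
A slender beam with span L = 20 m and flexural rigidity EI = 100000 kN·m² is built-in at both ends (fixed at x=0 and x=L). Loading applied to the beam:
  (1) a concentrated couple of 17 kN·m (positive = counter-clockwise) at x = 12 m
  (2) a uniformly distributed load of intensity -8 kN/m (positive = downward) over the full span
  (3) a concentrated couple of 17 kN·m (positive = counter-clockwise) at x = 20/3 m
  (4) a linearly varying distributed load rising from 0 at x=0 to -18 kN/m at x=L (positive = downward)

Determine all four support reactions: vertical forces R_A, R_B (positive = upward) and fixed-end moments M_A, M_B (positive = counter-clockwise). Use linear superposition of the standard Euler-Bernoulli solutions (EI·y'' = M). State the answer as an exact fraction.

R_A = -49366/375 kN, M_A = -37592/75 kN·m, R_B = -78134/375 kN, M_B = 47578/75 kN·m

Load 1 — applied couple M₀=17 kN·m at a=12 m (b=L-a=8):
  R_A = 6M₀ab/L³ = 6·17·12·8/20³ = 153/125 kN
  M_A = M₀b(2a-b)/L² = 17·8·(2·12-8)/20² = 136/25 kN·m
  R_B = -6M₀ab/L³ = -6·17·12·8/20³ = -153/125 kN
  M_B = M₀a(2b-a)/L² = 17·12·(2·8-12)/20² = 51/25 kN·m
Load 2 — uniform load w=-8 kN/m over full span:
  R_A = wL/2 = (-8)·20/2 = -80 kN
  M_A = wL²/12 = (-8)·20²/12 = -800/3 kN·m
  R_B = wL/2 = (-8)·20/2 = -80 kN
  M_B = -wL²/12 = -(-8)·20²/12 = 800/3 kN·m
Load 3 — applied couple M₀=17 kN·m at a=20/3 m (b=L-a=40/3):
  R_A = 6M₀ab/L³ = 6·17·(20/3)·(40/3)/20³ = 17/15 kN
  M_A = M₀b(2a-b)/L² = 17·(40/3)·(2·(20/3)-(40/3))/20² = 0 kN·m
  R_B = -6M₀ab/L³ = -6·17·(20/3)·(40/3)/20³ = -17/15 kN
  M_B = M₀a(2b-a)/L² = 17·(20/3)·(2·(40/3)-(20/3))/20² = 17/3 kN·m
Load 4 — triangular load w₀=-18 kN/m (0→w₀ over full span):
  R_A = 3w₀L/20 = 3·(-18)·20/20 = -54 kN
  M_A = w₀L²/30 = (-18)·20²/30 = -240 kN·m
  R_B = 7w₀L/20 = 7·(-18)·20/20 = -126 kN
  M_B = -w₀L²/20 = -(-18)·20²/20 = 360 kN·m
Superposition: R_A = -49366/375 kN, M_A = -37592/75 kN·m, R_B = -78134/375 kN, M_B = 47578/75 kN·m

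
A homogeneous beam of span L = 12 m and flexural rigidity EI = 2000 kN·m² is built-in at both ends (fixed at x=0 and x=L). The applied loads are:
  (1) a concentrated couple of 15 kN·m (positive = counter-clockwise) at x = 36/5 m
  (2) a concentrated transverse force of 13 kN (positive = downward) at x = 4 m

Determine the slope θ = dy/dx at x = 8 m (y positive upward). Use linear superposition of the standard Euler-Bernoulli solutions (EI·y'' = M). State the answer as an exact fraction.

θ(8) = 893/67500 rad

Load 1 — applied couple M₀=15 kN·m at a=36/5 m (b=L-a=24/5):
  θ_1 = (R_Ax²/2 - M_Ax - M₀(x-a))/EI  [x>a] with R_A=9/5, M_A=24/5 = ((9/5)·8²/2 - (24/5)·8 - 15·(8-(36/5)))/2000 = 9/2500 rad
Load 2 — point force P=13 kN at a=4 m (b=L-a=8):
  θ_2 = Pa²(L-x)(2bL-(3b+a)(L-x))/(2L³EI)  [x>a] = 13·4²·(12-8)·(2·8·12-(3·8+4)·(12-8))/(2·12³·2000) = 13/1350 rad
Superposition: θ = Σ θ_i = 893/67500 rad ≈ 0.013230 rad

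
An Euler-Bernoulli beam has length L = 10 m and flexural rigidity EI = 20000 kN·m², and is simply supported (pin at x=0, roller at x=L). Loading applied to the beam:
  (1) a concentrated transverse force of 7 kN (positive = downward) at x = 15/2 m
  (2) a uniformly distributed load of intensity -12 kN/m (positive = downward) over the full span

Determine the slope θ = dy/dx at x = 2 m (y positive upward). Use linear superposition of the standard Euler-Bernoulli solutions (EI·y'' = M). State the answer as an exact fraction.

Load 1 — point force P=7 kN at a=15/2 m (b=L-a=5/2):
  θ_1 = -Pb(L²-b²-3x²)/(6LEI)  [x≤a] = -7·(5/2)·(10²-(5/2)²-3·2²)/(6·10·20000) = -763/640000 rad
Load 2 — uniform load w=-12 kN/m over full span:
  θ_2 = -w(L³-6Lx²+4x³)/(24EI) = -(-12)·(10³-6·10·2²+4·2³)/(24·20000) = 99/5000 rad
Superposition: θ = Σ θ_i = 11909/640000 rad ≈ 0.018608 rad

θ(2) = 11909/640000 rad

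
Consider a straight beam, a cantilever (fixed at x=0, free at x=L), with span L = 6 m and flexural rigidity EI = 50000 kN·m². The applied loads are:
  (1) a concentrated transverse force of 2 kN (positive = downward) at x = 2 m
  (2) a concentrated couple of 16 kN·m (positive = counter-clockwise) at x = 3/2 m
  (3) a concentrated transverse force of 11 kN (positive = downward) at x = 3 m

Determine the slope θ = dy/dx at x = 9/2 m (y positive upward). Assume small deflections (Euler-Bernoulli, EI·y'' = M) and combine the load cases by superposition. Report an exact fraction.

Load 1 — point force P=2 kN at a=2 m (b=L-a=4):
  θ_1 = -Pa²/(2EI)  [x>a] = -2·2²/(2·50000) = -1/12500 rad
Load 2 — applied couple M₀=16 kN·m at a=3/2 m (b=L-a=9/2):
  θ_2 = M₀a/EI  [x>a] = 16·(3/2)/50000 = 3/6250 rad
Load 3 — point force P=11 kN at a=3 m (b=L-a=3):
  θ_3 = -Pa²/(2EI)  [x>a] = -11·3²/(2·50000) = -99/100000 rad
Superposition: θ = Σ θ_i = -59/100000 rad ≈ -0.000590 rad

θ(9/2) = -59/100000 rad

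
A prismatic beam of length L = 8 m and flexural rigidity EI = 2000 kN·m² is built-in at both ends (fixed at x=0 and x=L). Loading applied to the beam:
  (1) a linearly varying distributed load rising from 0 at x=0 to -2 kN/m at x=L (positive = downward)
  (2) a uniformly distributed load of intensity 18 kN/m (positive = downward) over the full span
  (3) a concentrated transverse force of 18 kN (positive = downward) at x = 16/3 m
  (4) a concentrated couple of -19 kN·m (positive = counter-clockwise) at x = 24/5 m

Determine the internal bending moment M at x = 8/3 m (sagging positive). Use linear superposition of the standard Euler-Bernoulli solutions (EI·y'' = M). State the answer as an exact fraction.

M(8/3) = 59524/2025 kN·m

Load 1 — triangular load w₀=-2 kN/m (0→w₀ over full span):
  M_1 = 3w₀Lx/20 - w₀L²/30 - w₀x³/(6L) = 3·(-2)·8·(8/3)/20 - (-2)·8²/30 - (-2)·(8/3)³/(6·8) = -544/405 kN·m
Load 2 — uniform load w=18 kN/m over full span:
  M_2 = wLx/2 - wL²/12 - wx²/2 = 18·8·(8/3)/2 - 18·8²/12 - 18·(8/3)²/2 = 32 kN·m
Load 3 — point force P=18 kN at a=16/3 m (b=L-a=8/3):
  M_3 = Pb²(3a+b)x/L³ - Pab²/L²  [x≤a] = 18·(8/3)²·(3·(16/3)+(8/3))·(8/3)/8³ - 18·(16/3)·(8/3)²/8² = 16/9 kN·m
Load 4 — applied couple M₀=-19 kN·m at a=24/5 m (b=L-a=16/5):
  M_4 = R_Ax - M_A  [x≤a] with R_A=-171/50, M_A=-152/25 = (-171/50)·(8/3) - (-152/25) = -76/25 kN·m
Superposition: M = Σ M_i = 59524/2025 kN·m ≈ 29.394568 kN·m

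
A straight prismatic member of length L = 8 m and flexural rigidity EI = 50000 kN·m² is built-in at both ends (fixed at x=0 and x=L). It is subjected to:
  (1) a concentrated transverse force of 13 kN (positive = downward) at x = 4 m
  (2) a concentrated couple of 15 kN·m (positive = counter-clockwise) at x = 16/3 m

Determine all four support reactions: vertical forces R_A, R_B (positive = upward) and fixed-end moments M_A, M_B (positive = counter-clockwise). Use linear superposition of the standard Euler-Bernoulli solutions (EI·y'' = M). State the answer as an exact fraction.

R_A = 9 kN, M_A = 18 kN·m, R_B = 4 kN, M_B = -13 kN·m

Load 1 — point force P=13 kN at a=4 m (b=L-a=4):
  R_A = Pb²(3a+b)/L³ = 13·4²·(3·4+4)/8³ = 13/2 kN
  M_A = Pab²/L² = 13·4·4²/8² = 13 kN·m
  R_B = Pa²(a+3b)/L³ = 13·4²·(4+3·4)/8³ = 13/2 kN
  M_B = -Pa²b/L² = -13·4²·4/8² = -13 kN·m
Load 2 — applied couple M₀=15 kN·m at a=16/3 m (b=L-a=8/3):
  R_A = 6M₀ab/L³ = 6·15·(16/3)·(8/3)/8³ = 5/2 kN
  M_A = M₀b(2a-b)/L² = 15·(8/3)·(2·(16/3)-(8/3))/8² = 5 kN·m
  R_B = -6M₀ab/L³ = -6·15·(16/3)·(8/3)/8³ = -5/2 kN
  M_B = M₀a(2b-a)/L² = 15·(16/3)·(2·(8/3)-(16/3))/8² = 0 kN·m
Superposition: R_A = 9 kN, M_A = 18 kN·m, R_B = 4 kN, M_B = -13 kN·m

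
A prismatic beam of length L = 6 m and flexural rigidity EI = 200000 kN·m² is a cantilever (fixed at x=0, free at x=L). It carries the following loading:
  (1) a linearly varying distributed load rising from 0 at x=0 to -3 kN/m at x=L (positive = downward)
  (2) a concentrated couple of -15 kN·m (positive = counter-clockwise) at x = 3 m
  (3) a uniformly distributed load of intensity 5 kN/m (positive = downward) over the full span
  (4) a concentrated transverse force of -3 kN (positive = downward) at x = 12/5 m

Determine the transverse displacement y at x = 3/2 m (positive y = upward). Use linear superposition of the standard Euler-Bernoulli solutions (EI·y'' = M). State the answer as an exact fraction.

y(3/2) = -154683/512000000 m

Load 1 — triangular load w₀=-3 kN/m (0→w₀ over full span):
  y_1 = (w₀Lx³/12-w₀L²x²/6-w₀x⁵/(120L))/EI = ((-3)·6·(3/2)³/12-(-3)·6²·(3/2)²/6-(-3)·(3/2)⁵/(120·6))/200000 = 90801/512000000 m
Load 2 — applied couple M₀=-15 kN·m at a=3 m (b=L-a=3):
  y_2 = M₀x²/(2EI)  [x≤a] = (-15)·(3/2)²/(2·200000) = -27/320000 m
Load 3 — uniform load w=5 kN/m over full span:
  y_3 = -wx²(x²-4Lx+6L²)/(24EI) = -5·(3/2)²·((3/2)²-4·6·(3/2)+6·6²)/(24·200000) = -2187/5120000 m
Load 4 — point force P=-3 kN at a=12/5 m (b=L-a=18/5):
  y_4 = -Px²(3a-x)/(6EI)  [x≤a] = -(-3)·(3/2)²·(3·(12/5)-(3/2))/(6·200000) = 513/16000000 m
Superposition: y = Σ y_i = -154683/512000000 m ≈ -0.000302 m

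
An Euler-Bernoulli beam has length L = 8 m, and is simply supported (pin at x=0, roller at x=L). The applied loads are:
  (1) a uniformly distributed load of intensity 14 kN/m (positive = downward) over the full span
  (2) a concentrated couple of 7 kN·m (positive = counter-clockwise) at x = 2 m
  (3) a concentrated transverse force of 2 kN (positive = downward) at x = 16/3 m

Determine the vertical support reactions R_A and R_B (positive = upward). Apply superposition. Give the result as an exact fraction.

R_A = 1381/24 kN, R_B = 1355/24 kN

Load 1 — uniform load w=14 kN/m over full span:
  R_A = wL/2 = 14·8/2 = 56 kN
  R_B = wL/2 = 14·8/2 = 56 kN
Load 2 — applied couple M₀=7 kN·m at a=2 m (b=L-a=6):
  R_A = M₀/L = 7/8 kN
  R_B = -M₀/L = -7/8 kN
Load 3 — point force P=2 kN at a=16/3 m (b=L-a=8/3):
  R_A = Pb/L = 2·(8/3)/8 = 2/3 kN
  R_B = Pa/L = 2·(16/3)/8 = 4/3 kN
Superposition: R_A = 1381/24 kN, R_B = 1355/24 kN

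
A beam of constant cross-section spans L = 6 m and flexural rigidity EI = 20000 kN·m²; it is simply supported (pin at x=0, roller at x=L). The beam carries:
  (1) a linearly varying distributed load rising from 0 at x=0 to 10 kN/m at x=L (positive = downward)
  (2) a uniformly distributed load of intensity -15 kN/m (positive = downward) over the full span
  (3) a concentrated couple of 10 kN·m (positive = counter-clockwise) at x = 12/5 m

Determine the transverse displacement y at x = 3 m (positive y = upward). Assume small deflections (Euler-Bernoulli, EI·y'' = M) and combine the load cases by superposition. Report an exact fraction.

y(3) = 3537/400000 m

Load 1 — triangular load w₀=10 kN/m (0→w₀ over full span):
  y_1 = -w₀x(7L⁴-10L²x²+3x⁴)/(360LEI) = -10·3·(7·6⁴-10·6²·3²+3·3⁴)/(360·6·20000) = -27/6400 m
Load 2 — uniform load w=-15 kN/m over full span:
  y_2 = -wx(L³-2Lx²+x³)/(24EI) = -(-15)·3·(6³-2·6·3²+3³)/(24·20000) = 81/6400 m
Load 3 — applied couple M₀=10 kN·m at a=12/5 m (b=L-a=18/5):
  y_3 = (M₀x³/(6L)-M₀(x-a)²/2+C₁x)/EI  [x>a] with C₁=M₀(3b²-L²)/(6L)=4/5 = (10·3³/(6·6)-10·(3-(12/5))²/2+(4/5)·3)/20000 = 81/200000 m
Superposition: y = Σ y_i = 3537/400000 m ≈ 0.008842 m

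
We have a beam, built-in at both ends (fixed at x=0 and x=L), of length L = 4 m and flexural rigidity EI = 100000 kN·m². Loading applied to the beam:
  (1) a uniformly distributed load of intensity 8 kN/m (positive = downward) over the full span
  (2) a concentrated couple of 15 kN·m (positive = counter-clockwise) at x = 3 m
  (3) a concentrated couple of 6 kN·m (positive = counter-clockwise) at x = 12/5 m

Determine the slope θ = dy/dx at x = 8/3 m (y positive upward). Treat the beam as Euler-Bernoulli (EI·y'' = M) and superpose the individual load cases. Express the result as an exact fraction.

Load 1 — uniform load w=8 kN/m over full span:
  θ_1 = -wx(L-x)(L-2x)/(12EI) = -8·(8/3)·(4-(8/3))·(4-2·(8/3))/(12·100000) = 8/253125 rad
Load 2 — applied couple M₀=15 kN·m at a=3 m (b=L-a=1):
  θ_2 = (R_Ax²/2 - M_Ax)/EI  [x≤a] with R_A=135/32, M_A=75/16 = ((135/32)·(8/3)²/2 - (75/16)·(8/3))/100000 = 1/40000 rad
Load 3 — applied couple M₀=6 kN·m at a=12/5 m (b=L-a=8/5):
  θ_3 = (R_Ax²/2 - M_Ax - M₀(x-a))/EI  [x>a] with R_A=54/25, M_A=48/25 = ((54/25)·(8/3)²/2 - (48/25)·(8/3) - 6·((8/3)-(12/5)))/100000 = 3/312500 rad
Superposition: θ = Σ θ_i = 26813/405000000 rad ≈ 0.000066 rad

θ(8/3) = 26813/405000000 rad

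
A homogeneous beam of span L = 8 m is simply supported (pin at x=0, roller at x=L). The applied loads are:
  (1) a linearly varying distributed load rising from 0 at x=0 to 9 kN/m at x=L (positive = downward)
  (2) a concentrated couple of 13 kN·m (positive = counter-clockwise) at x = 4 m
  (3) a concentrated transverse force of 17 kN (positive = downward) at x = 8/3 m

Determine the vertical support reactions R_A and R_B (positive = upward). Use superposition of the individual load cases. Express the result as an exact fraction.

R_A = 599/24 kN, R_B = 673/24 kN

Load 1 — triangular load w₀=9 kN/m (0→w₀ over full span):
  R_A = w₀L/6 = 9·8/6 = 12 kN
  R_B = w₀L/3 = 9·8/3 = 24 kN
Load 2 — applied couple M₀=13 kN·m at a=4 m (b=L-a=4):
  R_A = M₀/L = 13/8 kN
  R_B = -M₀/L = -13/8 kN
Load 3 — point force P=17 kN at a=8/3 m (b=L-a=16/3):
  R_A = Pb/L = 17·(16/3)/8 = 34/3 kN
  R_B = Pa/L = 17·(8/3)/8 = 17/3 kN
Superposition: R_A = 599/24 kN, R_B = 673/24 kN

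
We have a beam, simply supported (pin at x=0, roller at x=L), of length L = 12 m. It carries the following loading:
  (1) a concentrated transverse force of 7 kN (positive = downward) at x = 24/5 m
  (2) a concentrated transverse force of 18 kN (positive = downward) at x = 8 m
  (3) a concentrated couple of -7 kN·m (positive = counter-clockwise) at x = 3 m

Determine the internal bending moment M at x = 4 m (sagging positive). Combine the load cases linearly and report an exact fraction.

Load 1 — point force P=7 kN at a=24/5 m (b=L-a=36/5):
  M_1 = Pbx/L  [x≤a] = 7·(36/5)·4/12 = 84/5 kN·m
Load 2 — point force P=18 kN at a=8 m (b=L-a=4):
  M_2 = Pbx/L  [x≤a] = 18·4·4/12 = 24 kN·m
Load 3 — applied couple M₀=-7 kN·m at a=3 m (b=L-a=9):
  M_3 = M₀x/L - M₀  [x>a] = (-7)·4/12 - (-7) = 14/3 kN·m
Superposition: M = Σ M_i = 682/15 kN·m ≈ 45.466667 kN·m

M(4) = 682/15 kN·m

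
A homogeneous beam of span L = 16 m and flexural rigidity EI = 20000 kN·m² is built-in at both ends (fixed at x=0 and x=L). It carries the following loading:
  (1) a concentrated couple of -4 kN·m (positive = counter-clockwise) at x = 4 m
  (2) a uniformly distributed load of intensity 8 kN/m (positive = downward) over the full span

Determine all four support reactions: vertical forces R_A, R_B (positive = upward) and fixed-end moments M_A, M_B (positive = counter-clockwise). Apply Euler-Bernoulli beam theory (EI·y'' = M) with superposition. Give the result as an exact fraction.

Load 1 — applied couple M₀=-4 kN·m at a=4 m (b=L-a=12):
  R_A = 6M₀ab/L³ = 6·(-4)·4·12/16³ = -9/32 kN
  M_A = M₀b(2a-b)/L² = (-4)·12·(2·4-12)/16² = 3/4 kN·m
  R_B = -6M₀ab/L³ = -6·(-4)·4·12/16³ = 9/32 kN
  M_B = M₀a(2b-a)/L² = (-4)·4·(2·12-4)/16² = -5/4 kN·m
Load 2 — uniform load w=8 kN/m over full span:
  R_A = wL/2 = 8·16/2 = 64 kN
  M_A = wL²/12 = 8·16²/12 = 512/3 kN·m
  R_B = wL/2 = 8·16/2 = 64 kN
  M_B = -wL²/12 = -8·16²/12 = -512/3 kN·m
Superposition: R_A = 2039/32 kN, M_A = 2057/12 kN·m, R_B = 2057/32 kN, M_B = -2063/12 kN·m

R_A = 2039/32 kN, M_A = 2057/12 kN·m, R_B = 2057/32 kN, M_B = -2063/12 kN·m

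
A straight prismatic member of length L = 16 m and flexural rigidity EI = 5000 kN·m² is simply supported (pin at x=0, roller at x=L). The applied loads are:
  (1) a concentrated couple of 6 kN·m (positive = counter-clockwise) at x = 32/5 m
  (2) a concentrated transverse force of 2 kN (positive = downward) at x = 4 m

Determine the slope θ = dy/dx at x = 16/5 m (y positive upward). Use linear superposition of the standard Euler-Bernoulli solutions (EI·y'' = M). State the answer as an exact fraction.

θ(16/5) = -107/31250 rad

Load 1 — applied couple M₀=6 kN·m at a=32/5 m (b=L-a=48/5):
  θ_1 = (M₀x²/(2L)+C₁)/EI  [x≤a] with C₁=M₀(3b²-L²)/(6L)=32/25 = (6·(16/5)²/(2·16)+(32/25))/5000 = 2/3125 rad
Load 2 — point force P=2 kN at a=4 m (b=L-a=12):
  θ_2 = -Pb(L²-b²-3x²)/(6LEI)  [x≤a] = -2·12·(16²-12²-3·(16/5)²)/(6·16·5000) = -127/31250 rad
Superposition: θ = Σ θ_i = -107/31250 rad ≈ -0.003424 rad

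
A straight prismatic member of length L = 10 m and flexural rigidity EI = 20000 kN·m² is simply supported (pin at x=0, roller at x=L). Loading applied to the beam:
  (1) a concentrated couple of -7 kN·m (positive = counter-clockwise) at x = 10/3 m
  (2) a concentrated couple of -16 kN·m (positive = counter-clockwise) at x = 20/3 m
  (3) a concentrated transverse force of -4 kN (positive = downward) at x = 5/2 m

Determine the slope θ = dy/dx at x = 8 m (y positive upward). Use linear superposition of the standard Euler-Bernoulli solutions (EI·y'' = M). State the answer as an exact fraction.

θ(8) = -6961/7200000 rad

Load 1 — applied couple M₀=-7 kN·m at a=10/3 m (b=L-a=20/3):
  θ_1 = (M₀x²/(2L)-M₀(x-a)+C₁)/EI  [x>a] with C₁=M₀(3b²-L²)/(6L)=-35/9 = ((-7)·8²/(2·10)-(-7)·(8-(10/3))+(-35/9))/20000 = 287/900000 rad
Load 2 — applied couple M₀=-16 kN·m at a=20/3 m (b=L-a=10/3):
  θ_2 = (M₀x²/(2L)-M₀(x-a)+C₁)/EI  [x>a] with C₁=M₀(3b²-L²)/(6L)=160/9 = ((-16)·8²/(2·10)-(-16)·(8-(20/3))+(160/9))/20000 = -17/28125 rad
Load 3 — point force P=-4 kN at a=5/2 m (b=L-a=15/2):
  θ_3 = -Pa(2L²-6Lx+3x²+a²)/(6LEI)  [x>a] = -(-4)·(5/2)·(2·10²-6·10·8+3·8²+(5/2)²)/(6·10·20000) = -109/160000 rad
Superposition: θ = Σ θ_i = -6961/7200000 rad ≈ -0.000967 rad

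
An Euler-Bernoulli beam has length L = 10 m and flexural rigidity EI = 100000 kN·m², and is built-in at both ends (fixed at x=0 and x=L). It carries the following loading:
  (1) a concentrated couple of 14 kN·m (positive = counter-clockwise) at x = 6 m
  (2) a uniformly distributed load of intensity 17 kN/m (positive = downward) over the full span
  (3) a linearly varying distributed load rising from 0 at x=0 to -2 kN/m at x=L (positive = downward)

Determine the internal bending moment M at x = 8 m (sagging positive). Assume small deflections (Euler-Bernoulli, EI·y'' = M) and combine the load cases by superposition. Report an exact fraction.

Load 1 — applied couple M₀=14 kN·m at a=6 m (b=L-a=4):
  M_1 = R_Ax - M_A - M₀  [x>a] with R_A=252/125, M_A=112/25 = (252/125)·8 - (112/25) - 14 = -294/125 kN·m
Load 2 — uniform load w=17 kN/m over full span:
  M_2 = wLx/2 - wL²/12 - wx²/2 = 17·10·8/2 - 17·10²/12 - 17·8²/2 = -17/3 kN·m
Load 3 — triangular load w₀=-2 kN/m (0→w₀ over full span):
  M_3 = 3w₀Lx/20 - w₀L²/30 - w₀x³/(6L) = 3·(-2)·10·8/20 - (-2)·10²/30 - (-2)·8³/(6·10) = -4/15 kN·m
Superposition: M = Σ M_i = -3107/375 kN·m ≈ -8.285333 kN·m

M(8) = -3107/375 kN·m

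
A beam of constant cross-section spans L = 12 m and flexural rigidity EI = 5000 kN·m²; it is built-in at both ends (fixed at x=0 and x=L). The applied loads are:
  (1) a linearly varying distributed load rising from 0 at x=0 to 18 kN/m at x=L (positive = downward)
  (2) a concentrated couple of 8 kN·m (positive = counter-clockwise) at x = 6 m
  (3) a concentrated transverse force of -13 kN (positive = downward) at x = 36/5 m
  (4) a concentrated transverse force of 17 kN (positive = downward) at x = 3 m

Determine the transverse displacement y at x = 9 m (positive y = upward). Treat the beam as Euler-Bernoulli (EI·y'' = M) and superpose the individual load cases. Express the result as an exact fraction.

Load 1 — triangular load w₀=18 kN/m (0→w₀ over full span):
  y_1 = -w₀x²(L-x)²(x+2L)/(120LEI) = -18·9²·(12-9)²·(9+2·12)/(120·12·5000) = -24057/400000 m
Load 2 — applied couple M₀=8 kN·m at a=6 m (b=L-a=6):
  y_2 = (R_Ax³/6 - M_Ax²/2 - M₀(x-a)²/2)/EI  [x>a] with R_A=1, M_A=2 = (1·9³/6 - 2·9²/2 - 8·(9-6)²/2)/5000 = 9/10000 m
Load 3 — point force P=-13 kN at a=36/5 m (b=L-a=24/5):
  y_3 = -Pa²(L-x)²(3bL-(3b+a)(L-x))/(6L³EI)  [x>a] = -(-13)·(36/5)²·(12-9)²·(3·(24/5)·12-(3·(24/5)+(36/5))·(12-9))/(6·12³·5000) = 3159/250000 m
Load 4 — point force P=17 kN at a=3 m (b=L-a=9):
  y_4 = -Pa²(L-x)²(3bL-(3b+a)(L-x))/(6L³EI)  [x>a] = -17·3²·(12-9)²·(3·9·12-(3·9+3)·(12-9))/(6·12³·5000) = -1989/320000 m
Superposition: y = Σ y_i = -422577/8000000 m ≈ -0.052822 m

y(9) = -422577/8000000 m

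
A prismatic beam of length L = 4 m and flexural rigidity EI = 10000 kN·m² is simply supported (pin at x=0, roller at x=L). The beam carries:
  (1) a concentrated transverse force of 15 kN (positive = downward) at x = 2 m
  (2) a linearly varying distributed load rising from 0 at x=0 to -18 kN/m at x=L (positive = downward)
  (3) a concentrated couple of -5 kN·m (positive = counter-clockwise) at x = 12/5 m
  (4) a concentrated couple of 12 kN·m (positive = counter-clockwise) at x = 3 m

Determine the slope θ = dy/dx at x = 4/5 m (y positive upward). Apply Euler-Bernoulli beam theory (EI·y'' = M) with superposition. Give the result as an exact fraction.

θ(4/5) = 6863/37500000 rad

Load 1 — point force P=15 kN at a=2 m (b=L-a=2):
  θ_1 = -Pb(L²-b²-3x²)/(6LEI)  [x≤a] = -15·2·(4²-2²-3·(4/5)²)/(6·4·10000) = -63/50000 rad
Load 2 — triangular load w₀=-18 kN/m (0→w₀ over full span):
  θ_2 = -w₀(7L⁴-30L²x²+15x⁴)/(360LEI) = -(-18)·(7·4⁴-30·4²·(4/5)²+15·(4/5)⁴)/(360·4·10000) = 728/390625 rad
Load 3 — applied couple M₀=-5 kN·m at a=12/5 m (b=L-a=8/5):
  θ_3 = (M₀x²/(2L)+C₁)/EI  [x≤a] with C₁=M₀(3b²-L²)/(6L)=26/15 = ((-5)·(4/5)²/(2·4)+(26/15))/10000 = 1/7500 rad
Load 4 — applied couple M₀=12 kN·m at a=3 m (b=L-a=1):
  θ_4 = (M₀x²/(2L)+C₁)/EI  [x≤a] with C₁=M₀(3b²-L²)/(6L)=-13/2 = (12·(4/5)²/(2·4)+(-13/2))/10000 = -277/500000 rad
Superposition: θ = Σ θ_i = 6863/37500000 rad ≈ 0.000183 rad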